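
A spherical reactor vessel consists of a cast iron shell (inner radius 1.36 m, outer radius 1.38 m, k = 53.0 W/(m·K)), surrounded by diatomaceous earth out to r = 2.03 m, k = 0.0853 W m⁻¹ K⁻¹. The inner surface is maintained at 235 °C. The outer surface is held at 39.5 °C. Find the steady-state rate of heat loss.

Q = 903 W

Series thermal resistances, inner to outer:
  R_cast iron = (1/1.36 − 1/1.38)/(4πk) = 0.01066/(4π·53.0) = 1.600×10^-5 K/W
  R_diatomaceous earth = (1/1.38 − 1/2.03)/(4πk) = 0.2320/(4π·0.0853) = 0.2165 K/W
ΣR = 1.600×10^-5 + 0.2165 = 0.2165 K/W
Q = ΔT/ΣR = (235 °C − 39.5 °C)/0.2165 = 903 W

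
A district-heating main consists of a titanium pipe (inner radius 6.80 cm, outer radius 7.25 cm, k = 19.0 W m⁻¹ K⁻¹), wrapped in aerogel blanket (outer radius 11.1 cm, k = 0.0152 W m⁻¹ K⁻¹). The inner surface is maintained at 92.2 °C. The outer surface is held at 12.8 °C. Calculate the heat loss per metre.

Q' = 17.8 W/m

Series thermal resistances, inner to outer:
  R'_titanium = ln(0.0725/0.0680)/(2πk) = 0.06408/(2π·19.0) = 5.368×10^-4 m·K/W
  R'_aerogel blanket = ln(0.111/0.0725)/(2πk) = 0.4259/(2π·0.0152) = 4.460 m·K/W
ΣR = 5.368×10^-4 + 4.460 = 4.461 m·K/W
Q' = ΔT/ΣR = (92.2 °C − 12.8 °C)/4.461 = 17.8 W/m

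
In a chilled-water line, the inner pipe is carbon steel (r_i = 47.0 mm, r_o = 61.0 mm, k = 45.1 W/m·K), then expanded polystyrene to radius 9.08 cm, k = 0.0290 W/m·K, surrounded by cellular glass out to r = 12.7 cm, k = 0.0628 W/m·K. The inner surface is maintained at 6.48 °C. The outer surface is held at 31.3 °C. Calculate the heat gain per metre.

Treat each layer as a resistance in series:
  R'_carbon steel = ln(0.0610/0.0470)/(2πk) = 0.2607/(2π·45.1) = 9.201×10^-4 m·K/W
  R'_expanded polystyrene = ln(0.0908/0.0610)/(2πk) = 0.3978/(2π·0.0290) = 2.183 m·K/W
  R'_cellular glass = ln(0.127/0.0908)/(2πk) = 0.3355/(2π·0.0628) = 0.8503 m·K/W
ΣR = 9.201×10^-4 + 2.183 + 0.8503 = 3.034 m·K/W
Q' = ΔT/ΣR = (6.48 °C − 31.3 °C)/3.034 = -8.18 W/m
(Negative Q' ⇒ heat flows inward; heat gain = 8.18 W/m.)

Q' = 8.18 W/m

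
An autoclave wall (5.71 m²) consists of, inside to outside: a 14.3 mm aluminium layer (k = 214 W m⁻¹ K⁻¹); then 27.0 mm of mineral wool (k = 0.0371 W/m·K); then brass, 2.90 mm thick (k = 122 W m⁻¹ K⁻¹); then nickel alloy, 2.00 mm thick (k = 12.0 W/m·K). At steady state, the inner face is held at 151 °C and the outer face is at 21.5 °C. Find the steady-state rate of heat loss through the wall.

Q = 1020 W

Treat each layer as a resistance in series:
  R_aluminium = L/(kA) = 0.0143/(214·5.71) = 1.170×10^-5 K/W
  R_mineral wool = L/(kA) = 0.0270/(0.0371·5.71) = 0.1275 K/W
  R_brass = L/(kA) = 0.00290/(122·5.71) = 4.163×10^-6 K/W
  R_nickel alloy = L/(kA) = 0.00200/(12.0·5.71) = 2.919×10^-5 K/W
ΣR = 1.170×10^-5 + 0.1275 + 4.163×10^-6 + 2.919×10^-5 = 0.1275 K/W
Q = ΔT/ΣR = (151 °C − 21.5 °C)/0.1275 = 1020 W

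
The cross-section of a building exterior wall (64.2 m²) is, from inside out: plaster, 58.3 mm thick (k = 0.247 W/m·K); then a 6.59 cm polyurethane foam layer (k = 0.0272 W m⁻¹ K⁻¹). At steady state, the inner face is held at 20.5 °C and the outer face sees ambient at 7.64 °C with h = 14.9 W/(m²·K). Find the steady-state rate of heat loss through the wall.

Q = 303 W

Resistance network (inner→outer):
  R_plaster = L/(kA) = 0.0583/(0.247·64.2) = 0.003677 K/W
  R_polyurethane foam = L/(kA) = 0.0659/(0.0272·64.2) = 0.03774 K/W
  R_conv,out = 1/(hA) = 1/(14.9·64.2) = 0.001045 K/W
ΣR = 0.003677 + 0.03774 + 0.001045 = 0.04246 K/W
Q = ΔT/ΣR = (20.5 °C − 7.64 °C)/0.04246 = 303 W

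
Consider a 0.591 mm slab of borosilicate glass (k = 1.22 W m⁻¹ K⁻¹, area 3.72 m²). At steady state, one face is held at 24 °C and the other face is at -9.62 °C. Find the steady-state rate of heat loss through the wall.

Q = 258 kW

Q = kA·ΔT/L = 1.22 × 3.72 × |24 °C − -9.62 °C| / 5.91×10^-4 = 2.58×10^5 W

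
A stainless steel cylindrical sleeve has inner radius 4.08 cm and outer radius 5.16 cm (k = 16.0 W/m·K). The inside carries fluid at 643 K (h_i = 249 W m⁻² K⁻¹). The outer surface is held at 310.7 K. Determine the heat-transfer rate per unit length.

Series thermal resistances, inner to outer:
  R'_conv,in = 1/(2πr h) = 1/(2π·0.0408·249) = 0.01567 m·K/W
  R'_stainless steel = ln(0.0516/0.0408)/(2πk) = 0.2348/(2π·16.0) = 0.002336 m·K/W
ΣR = 0.01567 + 0.002336 = 0.01801 m·K/W
Q' = ΔT/ΣR = (643 K − 310.7 K)/0.01801 = 18500 W/m

Q' = 18500 W/m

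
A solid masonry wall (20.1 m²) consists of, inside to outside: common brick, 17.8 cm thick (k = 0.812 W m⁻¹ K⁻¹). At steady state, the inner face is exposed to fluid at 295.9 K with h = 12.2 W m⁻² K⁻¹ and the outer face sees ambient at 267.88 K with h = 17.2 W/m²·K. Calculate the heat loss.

Series thermal resistances, inner to outer:
  R_conv,in = 1/(hA) = 1/(12.2·20.1) = 0.004078 K/W
  R_common brick = L/(kA) = 0.178/(0.812·20.1) = 0.01091 K/W
  R_conv,out = 1/(hA) = 1/(17.2·20.1) = 0.002893 K/W
ΣR = 0.004078 + 0.01091 + 0.002893 = 0.01788 K/W
Q = ΔT/ΣR = (295.9 K − 267.88 K)/0.01788 = 1570 W

Q = 1570 W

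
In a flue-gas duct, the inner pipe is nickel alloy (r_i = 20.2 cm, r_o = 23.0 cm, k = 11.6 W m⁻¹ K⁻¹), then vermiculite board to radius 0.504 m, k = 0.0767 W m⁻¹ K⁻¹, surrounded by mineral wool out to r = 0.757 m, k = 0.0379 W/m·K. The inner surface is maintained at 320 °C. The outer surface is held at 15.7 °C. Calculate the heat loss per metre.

Q' = 91.2 W/m

Series thermal resistances, inner to outer:
  R'_nickel alloy = ln(0.230/0.202)/(2πk) = 0.1298/(2π·11.6) = 0.001781 m·K/W
  R'_vermiculite board = ln(0.504/0.230)/(2πk) = 0.7845/(2π·0.0767) = 1.628 m·K/W
  R'_mineral wool = ln(0.757/0.504)/(2πk) = 0.4068/(2π·0.0379) = 1.708 m·K/W
ΣR = 0.001781 + 1.628 + 1.708 = 3.338 m·K/W
Q' = ΔT/ΣR = (320 °C − 15.7 °C)/3.338 = 91.2 W/m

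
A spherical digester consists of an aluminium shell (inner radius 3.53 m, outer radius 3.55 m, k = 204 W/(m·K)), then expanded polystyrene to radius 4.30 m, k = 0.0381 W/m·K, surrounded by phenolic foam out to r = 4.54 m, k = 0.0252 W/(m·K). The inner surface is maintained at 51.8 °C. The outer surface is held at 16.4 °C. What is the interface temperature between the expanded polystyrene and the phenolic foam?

Resistance network (inner→outer):
  R_aluminium = (1/3.53 − 1/3.55)/(4πk) = 0.001596/(4π·204) = 6.226×10^-7 K/W
  R_expanded polystyrene = (1/3.55 − 1/4.30)/(4πk) = 0.04913/(4π·0.0381) = 0.1026 K/W
  R_phenolic foam = (1/4.30 − 1/4.54)/(4πk) = 0.01229/(4π·0.0252) = 0.03882 K/W
ΣR = 6.226×10^-7 + 0.1026 + 0.03882 = 0.1414 K/W
Q = ΔT/ΣR = (51.8 °C − 16.4 °C)/0.1414 = 250.4 W
From the inner boundary to the expanded polystyrene/phenolic foam interface, ΣR_partial = 0.1026 K/W.
T_interface = T_in − Q·ΣR_partial = 51.8 °C − (250.4)(0.1026) = 26.1 °C

T = 26.1 °C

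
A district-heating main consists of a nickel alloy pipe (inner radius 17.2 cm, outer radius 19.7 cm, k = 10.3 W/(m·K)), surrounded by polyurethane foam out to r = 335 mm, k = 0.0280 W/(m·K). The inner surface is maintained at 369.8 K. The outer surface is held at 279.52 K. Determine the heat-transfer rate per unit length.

Treat each layer as a resistance in series:
  R'_nickel alloy = ln(0.197/0.172)/(2πk) = 0.1357/(2π·10.3) = 0.002097 m·K/W
  R'_polyurethane foam = ln(0.335/0.197)/(2πk) = 0.5309/(2π·0.0280) = 3.018 m·K/W
ΣR = 0.002097 + 3.018 = 3.020 m·K/W
Q' = ΔT/ΣR = (369.8 K − 279.52 K)/3.020 = 29.9 W/m

Q' = 29.9 W/m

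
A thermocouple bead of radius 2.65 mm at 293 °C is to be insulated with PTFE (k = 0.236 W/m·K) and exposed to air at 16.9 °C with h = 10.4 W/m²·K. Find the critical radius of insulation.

r_cr = 4.54 cm

For a sphere, r_cr = 2k_ins/h = 2·0.236/10.4 = 0.0454 m = 4.54 cm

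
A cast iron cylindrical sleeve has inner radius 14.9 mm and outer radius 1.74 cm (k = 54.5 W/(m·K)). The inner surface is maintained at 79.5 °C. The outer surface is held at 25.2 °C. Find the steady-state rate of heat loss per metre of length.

Q' = 2πk·ΔT/ln(r₂/r₁) = 2π × 54.5 × 54.3 / ln(0.0174/0.0149) = 1.20×10^5 W/m

Q' = 120 kW/m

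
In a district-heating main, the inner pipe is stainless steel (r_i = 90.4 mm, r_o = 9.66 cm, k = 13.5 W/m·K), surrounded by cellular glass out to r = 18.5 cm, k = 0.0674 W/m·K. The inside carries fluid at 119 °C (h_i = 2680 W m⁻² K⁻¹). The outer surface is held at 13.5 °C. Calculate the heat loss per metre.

Resistance network (inner→outer):
  R'_conv,in = 1/(2πr h) = 1/(2π·0.0904·2680) = 6.569×10^-4 m·K/W
  R'_stainless steel = ln(0.0966/0.0904)/(2πk) = 0.06633/(2π·13.5) = 7.820×10^-4 m·K/W
  R'_cellular glass = ln(0.185/0.0966)/(2πk) = 0.6498/(2π·0.0674) = 1.534 m·K/W
ΣR = 6.569×10^-4 + 7.820×10^-4 + 1.534 = 1.535 m·K/W
Q' = ΔT/ΣR = (119 °C − 13.5 °C)/1.535 = 68.7 W/m

Q' = 68.7 W/m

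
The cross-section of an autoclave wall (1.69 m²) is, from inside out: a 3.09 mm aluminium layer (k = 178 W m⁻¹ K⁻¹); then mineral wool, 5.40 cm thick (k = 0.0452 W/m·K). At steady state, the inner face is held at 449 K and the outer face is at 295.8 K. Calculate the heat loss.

Q = 217 W

Treat each layer as a resistance in series:
  R_aluminium = L/(kA) = 0.00309/(178·1.69) = 1.027×10^-5 K/W
  R_mineral wool = L/(kA) = 0.0540/(0.0452·1.69) = 0.7069 K/W
ΣR = 1.027×10^-5 + 0.7069 = 0.7069 K/W
Q = ΔT/ΣR = (449 K − 295.8 K)/0.7069 = 217 W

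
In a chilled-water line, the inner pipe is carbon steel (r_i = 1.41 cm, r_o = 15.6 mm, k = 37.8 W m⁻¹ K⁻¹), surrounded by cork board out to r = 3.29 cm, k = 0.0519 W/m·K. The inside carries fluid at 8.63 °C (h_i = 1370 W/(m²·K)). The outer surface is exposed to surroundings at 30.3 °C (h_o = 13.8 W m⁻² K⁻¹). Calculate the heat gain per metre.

Series thermal resistances, inner to outer:
  R'_conv,in = 1/(2πr h) = 1/(2π·0.0141·1370) = 0.008239 m·K/W
  R'_carbon steel = ln(0.0156/0.0141)/(2πk) = 0.1011/(2π·37.8) = 4.257×10^-4 m·K/W
  R'_cork board = ln(0.0329/0.0156)/(2πk) = 0.7462/(2π·0.0519) = 2.288 m·K/W
  R'_conv,out = 1/(2πr h) = 1/(2π·0.0329·13.8) = 0.3505 m·K/W
ΣR = 0.008239 + 4.257×10^-4 + 2.288 + 0.3505 = 2.647 m·K/W
Q' = ΔT/ΣR = (8.63 °C − 30.3 °C)/2.647 = -8.19 W/m
(Negative Q' ⇒ heat flows inward; heat gain = 8.19 W/m.)

Q' = 8.19 W/m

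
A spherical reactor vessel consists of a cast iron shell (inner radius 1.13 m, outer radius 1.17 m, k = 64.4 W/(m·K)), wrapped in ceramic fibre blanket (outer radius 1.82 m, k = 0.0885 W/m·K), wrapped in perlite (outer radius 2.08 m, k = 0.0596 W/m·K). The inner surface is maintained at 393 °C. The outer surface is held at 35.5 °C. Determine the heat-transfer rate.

Resistance network (inner→outer):
  R_cast iron = (1/1.13 − 1/1.17)/(4πk) = 0.03025/(4π·64.4) = 3.739×10^-5 K/W
  R_ceramic fibre blanket = (1/1.17 − 1/1.82)/(4πk) = 0.3053/(4π·0.0885) = 0.2745 K/W
  R_perlite = (1/1.82 − 1/2.08)/(4πk) = 0.06868/(4π·0.0596) = 0.09170 K/W
ΣR = 3.739×10^-5 + 0.2745 + 0.09170 = 0.3662 K/W
Q = ΔT/ΣR = (393 °C − 35.5 °C)/0.3662 = 976 W

Q = 976 W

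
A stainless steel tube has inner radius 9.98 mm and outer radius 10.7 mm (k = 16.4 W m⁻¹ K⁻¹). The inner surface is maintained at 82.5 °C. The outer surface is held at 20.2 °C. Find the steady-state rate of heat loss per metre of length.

Q' = 92.2 kW/m

Q' = 2πk·ΔT/ln(r₂/r₁) = 2π × 16.4 × 62.3 / ln(0.0107/0.00998) = 92200 W/m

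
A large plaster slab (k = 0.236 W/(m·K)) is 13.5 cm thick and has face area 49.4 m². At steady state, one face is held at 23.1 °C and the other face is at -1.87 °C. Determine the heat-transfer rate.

Q = 2.16 kW

Q = kA·ΔT/L = 0.236 × 49.4 × |23.1 °C − -1.87 °C| / 0.135 = 2160 W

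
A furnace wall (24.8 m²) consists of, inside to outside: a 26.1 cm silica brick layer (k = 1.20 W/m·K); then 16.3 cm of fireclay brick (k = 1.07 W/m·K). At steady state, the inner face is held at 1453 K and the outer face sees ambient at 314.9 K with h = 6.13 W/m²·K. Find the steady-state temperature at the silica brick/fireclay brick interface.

T = 989 K

Resistance network (inner→outer):
  R_silica brick = L/(kA) = 0.261/(1.20·24.8) = 0.008770 K/W
  R_fireclay brick = L/(kA) = 0.163/(1.07·24.8) = 0.006143 K/W
  R_conv,out = 1/(hA) = 1/(6.13·24.8) = 0.006578 K/W
ΣR = 0.008770 + 0.006143 + 0.006578 = 0.02149 K/W
Q = ΔT/ΣR = (1453 K − 314.9 K)/0.02149 = 52960 W
From the inner boundary to the silica brick/fireclay brick interface, ΣR_partial = 0.008770 K/W.
T_interface = T_in − Q·ΣR_partial = 1453 K − (52960)(0.008770) = 989 K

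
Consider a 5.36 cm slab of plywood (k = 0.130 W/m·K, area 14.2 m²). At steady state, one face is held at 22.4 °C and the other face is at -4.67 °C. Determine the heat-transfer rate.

Q = 932 W

Q = kA·ΔT/L = 0.130 × 14.2 × |22.4 °C − -4.67 °C| / 0.0536 = 932 W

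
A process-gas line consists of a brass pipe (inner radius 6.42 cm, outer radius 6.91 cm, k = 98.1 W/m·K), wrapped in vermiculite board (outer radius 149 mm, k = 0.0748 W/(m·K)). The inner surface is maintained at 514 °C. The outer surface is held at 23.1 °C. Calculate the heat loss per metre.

Q' = 300 W/m

Series thermal resistances, inner to outer:
  R'_brass = ln(0.0691/0.0642)/(2πk) = 0.07355/(2π·98.1) = 1.193×10^-4 m·K/W
  R'_vermiculite board = ln(0.149/0.0691)/(2πk) = 0.7684/(2π·0.0748) = 1.635 m·K/W
ΣR = 1.193×10^-4 + 1.635 = 1.635 m·K/W
Q' = ΔT/ΣR = (514 °C − 23.1 °C)/1.635 = 300 W/m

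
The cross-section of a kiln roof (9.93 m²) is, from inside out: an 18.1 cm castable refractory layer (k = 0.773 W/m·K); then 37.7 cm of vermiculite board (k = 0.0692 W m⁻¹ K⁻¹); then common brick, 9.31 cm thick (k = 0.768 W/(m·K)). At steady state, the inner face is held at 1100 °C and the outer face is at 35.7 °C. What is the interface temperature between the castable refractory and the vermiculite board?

T = 1057 °C

Treat each layer as a resistance in series:
  R_castable refractory = L/(kA) = 0.181/(0.773·9.93) = 0.02358 K/W
  R_vermiculite board = L/(kA) = 0.377/(0.0692·9.93) = 0.5486 K/W
  R_common brick = L/(kA) = 0.0931/(0.768·9.93) = 0.01221 K/W
ΣR = 0.02358 + 0.5486 + 0.01221 = 0.5844 K/W
Q = ΔT/ΣR = (1100 °C − 35.7 °C)/0.5844 = 1821 W
From the inner boundary to the castable refractory/vermiculite board interface, ΣR_partial = 0.02358 K/W.
T_interface = T_in − Q·ΣR_partial = 1100 °C − (1821)(0.02358) = 1057 °C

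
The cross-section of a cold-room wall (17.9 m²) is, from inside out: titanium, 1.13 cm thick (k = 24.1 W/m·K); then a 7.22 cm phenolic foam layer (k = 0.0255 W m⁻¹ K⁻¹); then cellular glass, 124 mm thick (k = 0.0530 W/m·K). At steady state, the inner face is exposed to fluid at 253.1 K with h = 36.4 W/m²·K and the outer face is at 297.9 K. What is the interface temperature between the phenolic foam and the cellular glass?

Series thermal resistances, inner to outer:
  R_conv,in = 1/(hA) = 1/(36.4·17.9) = 0.001535 K/W
  R_titanium = L/(kA) = 0.0113/(24.1·17.9) = 2.619×10^-5 K/W
  R_phenolic foam = L/(kA) = 0.0722/(0.0255·17.9) = 0.1582 K/W
  R_cellular glass = L/(kA) = 0.124/(0.0530·17.9) = 0.1307 K/W
ΣR = 0.001535 + 2.619×10^-5 + 0.1582 + 0.1307 = 0.2905 K/W
Q = ΔT/ΣR = (253.1 K − 297.9 K)/0.2905 = -154.2 W
From the inner boundary to the phenolic foam/cellular glass interface, ΣR_partial = 0.1598 K/W.
T_interface = T_in − Q·ΣR_partial = 253.1 K − (-154.2)(0.1598) = 277.74 K

T = 277.74 K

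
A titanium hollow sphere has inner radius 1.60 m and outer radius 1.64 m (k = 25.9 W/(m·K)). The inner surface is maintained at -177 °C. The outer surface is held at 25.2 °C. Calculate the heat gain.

Q = 4.32×10^6 W

Q = 4πk·ΔT/(1/r₁ − 1/r₂) = 4π × 25.9 × 202.2 / (1/1.60 − 1/1.64) = 4.32×10^6 W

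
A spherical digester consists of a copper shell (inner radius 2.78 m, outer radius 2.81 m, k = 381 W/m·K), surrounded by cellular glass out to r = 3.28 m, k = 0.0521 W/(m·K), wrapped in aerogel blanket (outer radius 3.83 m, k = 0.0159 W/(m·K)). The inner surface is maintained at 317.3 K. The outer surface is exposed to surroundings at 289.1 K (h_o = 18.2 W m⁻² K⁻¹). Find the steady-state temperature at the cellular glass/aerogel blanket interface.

T = 309.9 K

Series thermal resistances, inner to outer:
  R_copper = (1/2.78 − 1/2.81)/(4πk) = 0.003840/(4π·381) = 8.021×10^-7 K/W
  R_cellular glass = (1/2.81 − 1/3.28)/(4πk) = 0.05099/(4π·0.0521) = 0.07789 K/W
  R_aerogel blanket = (1/3.28 − 1/3.83)/(4πk) = 0.04378/(4π·0.0159) = 0.2191 K/W
  R_conv,out = 1/(4πr²h) = 1/(4π·3.83²·18.2) = 2.981×10^-4 K/W
ΣR = 8.021×10^-7 + 0.07789 + 0.2191 + 2.981×10^-4 = 0.2973 K/W
Q = ΔT/ΣR = (317.3 K − 289.1 K)/0.2973 = 94.85 W
From the inner boundary to the cellular glass/aerogel blanket interface, ΣR_partial = 0.07789 K/W.
T_interface = T_in − Q·ΣR_partial = 317.3 K − (94.85)(0.07789) = 309.9 K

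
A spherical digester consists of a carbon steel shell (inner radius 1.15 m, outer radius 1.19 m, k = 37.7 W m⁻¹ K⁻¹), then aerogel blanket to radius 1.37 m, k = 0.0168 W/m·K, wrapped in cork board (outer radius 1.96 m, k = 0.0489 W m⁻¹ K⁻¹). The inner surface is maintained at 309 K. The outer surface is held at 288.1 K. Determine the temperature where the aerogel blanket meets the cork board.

Series thermal resistances, inner to outer:
  R_carbon steel = (1/1.15 − 1/1.19)/(4πk) = 0.02923/(4π·37.7) = 6.170×10^-5 K/W
  R_aerogel blanket = (1/1.19 − 1/1.37)/(4πk) = 0.1104/(4π·0.0168) = 0.5230 K/W
  R_cork board = (1/1.37 − 1/1.96)/(4πk) = 0.2197/(4π·0.0489) = 0.3576 K/W
ΣR = 6.170×10^-5 + 0.5230 + 0.3576 = 0.8807 K/W
Q = ΔT/ΣR = (309 K − 288.1 K)/0.8807 = 23.73 W
From the inner boundary to the aerogel blanket/cork board interface, ΣR_partial = 0.5231 K/W.
T_interface = T_in − Q·ΣR_partial = 309 K − (23.73)(0.5231) = 296.6 K

T = 296.6 K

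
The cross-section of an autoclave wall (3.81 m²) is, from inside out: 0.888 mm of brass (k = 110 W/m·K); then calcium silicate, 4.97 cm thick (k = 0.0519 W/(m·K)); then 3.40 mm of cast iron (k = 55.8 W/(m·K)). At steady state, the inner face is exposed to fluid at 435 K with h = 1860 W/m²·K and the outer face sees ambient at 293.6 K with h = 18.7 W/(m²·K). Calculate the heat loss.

Treat each layer as a resistance in series:
  R_conv,in = 1/(hA) = 1/(1860·3.81) = 1.411×10^-4 K/W
  R_brass = L/(kA) = 8.88×10^-4/(110·3.81) = 2.119×10^-6 K/W
  R_calcium silicate = L/(kA) = 0.0497/(0.0519·3.81) = 0.2513 K/W
  R_cast iron = L/(kA) = 0.00340/(55.8·3.81) = 1.599×10^-5 K/W
  R_conv,out = 1/(hA) = 1/(18.7·3.81) = 0.01404 K/W
ΣR = 1.411×10^-4 + 2.119×10^-6 + 0.2513 + 1.599×10^-5 + 0.01404 = 0.2655 K/W
Q = ΔT/ΣR = (435 K − 293.6 K)/0.2655 = 533 W

Q = 533 W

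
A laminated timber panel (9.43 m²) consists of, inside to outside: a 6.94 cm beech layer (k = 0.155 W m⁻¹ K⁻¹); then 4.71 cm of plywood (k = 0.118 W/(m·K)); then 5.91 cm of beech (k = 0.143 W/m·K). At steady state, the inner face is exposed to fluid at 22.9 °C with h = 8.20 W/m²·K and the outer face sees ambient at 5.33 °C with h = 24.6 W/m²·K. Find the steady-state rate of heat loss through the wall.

Resistance network (inner→outer):
  R_conv,in = 1/(hA) = 1/(8.20·9.43) = 0.01293 K/W
  R_beech = L/(kA) = 0.0694/(0.155·9.43) = 0.04748 K/W
  R_plywood = L/(kA) = 0.0471/(0.118·9.43) = 0.04233 K/W
  R_beech = L/(kA) = 0.0591/(0.143·9.43) = 0.04383 K/W
  R_conv,out = 1/(hA) = 1/(24.6·9.43) = 0.004311 K/W
ΣR = 0.01293 + 0.04748 + 0.04233 + 0.04383 + 0.004311 = 0.1509 K/W
Q = ΔT/ΣR = (22.9 °C − 5.33 °C)/0.1509 = 116 W

Q = 116 W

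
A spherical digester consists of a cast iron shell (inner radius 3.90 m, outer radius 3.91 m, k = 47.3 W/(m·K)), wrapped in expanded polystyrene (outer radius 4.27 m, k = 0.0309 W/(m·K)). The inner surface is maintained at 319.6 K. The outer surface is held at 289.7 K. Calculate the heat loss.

Series thermal resistances, inner to outer:
  R_cast iron = (1/3.90 − 1/3.91)/(4πk) = 6.558×10^-4/(4π·47.3) = 1.103×10^-6 K/W
  R_expanded polystyrene = (1/3.91 − 1/4.27)/(4πk) = 0.02156/(4π·0.0309) = 0.05553 K/W
ΣR = 1.103×10^-6 + 0.05553 = 0.05553 K/W
Q = ΔT/ΣR = (319.6 K − 289.7 K)/0.05553 = 538 W

Q = 538 W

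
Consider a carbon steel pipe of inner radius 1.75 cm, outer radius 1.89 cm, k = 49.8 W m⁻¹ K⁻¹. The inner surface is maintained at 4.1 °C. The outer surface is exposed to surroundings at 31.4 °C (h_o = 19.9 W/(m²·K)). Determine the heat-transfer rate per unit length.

Resistance network (inner→outer):
  R'_carbon steel = ln(0.0189/0.0175)/(2πk) = 0.07696/(2π·49.8) = 2.460×10^-4 m·K/W
  R'_conv,out = 1/(2πr h) = 1/(2π·0.0189·19.9) = 0.4232 m·K/W
ΣR = 2.460×10^-4 + 0.4232 = 0.4234 m·K/W
Q' = ΔT/ΣR = (4.1 °C − 31.4 °C)/0.4234 = -64.5 W/m
(Negative Q' ⇒ heat flows inward; heat gain = 64.5 W/m.)

Q' = 64.5 W/m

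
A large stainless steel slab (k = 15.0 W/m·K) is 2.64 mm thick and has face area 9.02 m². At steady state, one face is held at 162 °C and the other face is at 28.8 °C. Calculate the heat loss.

Q = 6.83×10^6 W

Q = kA·ΔT/L = 15.0 × 9.02 × |162 °C − 28.8 °C| / 0.00264 = 6.83×10^6 W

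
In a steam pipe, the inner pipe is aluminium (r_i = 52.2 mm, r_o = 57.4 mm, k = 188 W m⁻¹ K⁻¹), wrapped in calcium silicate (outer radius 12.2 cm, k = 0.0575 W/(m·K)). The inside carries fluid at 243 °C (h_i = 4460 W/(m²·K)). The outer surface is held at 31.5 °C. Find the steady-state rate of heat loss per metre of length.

Q' = 101 W/m

Series thermal resistances, inner to outer:
  R'_conv,in = 1/(2πr h) = 1/(2π·0.0522·4460) = 6.836×10^-4 m·K/W
  R'_aluminium = ln(0.0574/0.0522)/(2πk) = 0.09496/(2π·188) = 8.039×10^-5 m·K/W
  R'_calcium silicate = ln(0.122/0.0574)/(2πk) = 0.7540/(2π·0.0575) = 2.087 m·K/W
ΣR = 6.836×10^-4 + 8.039×10^-5 + 2.087 = 2.088 m·K/W
Q' = ΔT/ΣR = (243 °C − 31.5 °C)/2.088 = 101 W/m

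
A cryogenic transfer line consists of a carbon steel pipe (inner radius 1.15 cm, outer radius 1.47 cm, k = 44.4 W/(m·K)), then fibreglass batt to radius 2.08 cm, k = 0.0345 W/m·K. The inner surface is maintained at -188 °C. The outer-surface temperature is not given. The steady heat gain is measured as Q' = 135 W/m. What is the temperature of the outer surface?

T_out = 28.3 °C

Series resistances:
  R'_carbon steel = ln(0.0147/0.0115)/(2πk) = 0.2455/(2π·44.4) = 8.800×10^-4 m·K/W
  R'_fibreglass batt = ln(0.0208/0.0147)/(2πk) = 0.3471/(2π·0.0345) = 1.601 m·K/W
ΣR = 1.602 m·K/W
ΔT = Q'·ΣR = 135 × 1.602 = 216.3 K
Heat flows inward, so T_out = T_in + ΔT = -188 + 216.3 = 28.3 °C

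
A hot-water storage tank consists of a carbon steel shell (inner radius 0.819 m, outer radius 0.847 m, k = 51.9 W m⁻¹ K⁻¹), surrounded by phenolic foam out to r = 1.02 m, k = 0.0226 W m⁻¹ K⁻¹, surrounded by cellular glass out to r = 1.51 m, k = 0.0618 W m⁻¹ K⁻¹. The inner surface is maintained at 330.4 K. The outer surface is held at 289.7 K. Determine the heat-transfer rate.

Q = 36.5 W

Treat each layer as a resistance in series:
  R_carbon steel = (1/0.819 − 1/0.847)/(4πk) = 0.04036/(4π·51.9) = 6.189×10^-5 K/W
  R_phenolic foam = (1/0.847 − 1/1.02)/(4πk) = 0.2002/(4π·0.0226) = 0.7051 K/W
  R_cellular glass = (1/1.02 − 1/1.51)/(4πk) = 0.3181/(4π·0.0618) = 0.4097 K/W
ΣR = 6.189×10^-5 + 0.7051 + 0.4097 = 1.115 K/W
Q = ΔT/ΣR = (330.4 K − 289.7 K)/1.115 = 36.5 W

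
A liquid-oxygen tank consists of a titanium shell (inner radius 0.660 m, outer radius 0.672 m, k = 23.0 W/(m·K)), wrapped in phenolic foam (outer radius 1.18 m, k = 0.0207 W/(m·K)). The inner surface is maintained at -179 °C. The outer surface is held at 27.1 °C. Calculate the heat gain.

Resistance network (inner→outer):
  R_titanium = (1/0.660 − 1/0.672)/(4πk) = 0.02706/(4π·23.0) = 9.361×10^-5 K/W
  R_phenolic foam = (1/0.672 − 1/1.18)/(4πk) = 0.6406/(4π·0.0207) = 2.463 K/W
ΣR = 9.361×10^-5 + 2.463 = 2.463 K/W
Q = ΔT/ΣR = (-179 °C − 27.1 °C)/2.463 = -83.7 W
(Negative Q ⇒ heat flows inward; heat gain = 83.7 W.)

Q = 83.7 W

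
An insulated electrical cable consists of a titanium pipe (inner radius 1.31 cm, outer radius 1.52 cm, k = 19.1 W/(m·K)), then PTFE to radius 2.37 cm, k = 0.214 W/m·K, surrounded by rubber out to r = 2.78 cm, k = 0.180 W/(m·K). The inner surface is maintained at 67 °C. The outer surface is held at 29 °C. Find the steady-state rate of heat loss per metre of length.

Resistance network (inner→outer):
  R'_titanium = ln(0.0152/0.0131)/(2πk) = 0.1487/(2π·19.1) = 0.001239 m·K/W
  R'_PTFE = ln(0.0237/0.0152)/(2πk) = 0.4442/(2π·0.214) = 0.3303 m·K/W
  R'_rubber = ln(0.0278/0.0237)/(2πk) = 0.1596/(2π·0.180) = 0.1411 m·K/W
ΣR = 0.001239 + 0.3303 + 0.1411 = 0.4726 m·K/W
Q' = ΔT/ΣR = (67 °C − 29 °C)/0.4726 = 80.4 W/m

Q' = 80.4 W/m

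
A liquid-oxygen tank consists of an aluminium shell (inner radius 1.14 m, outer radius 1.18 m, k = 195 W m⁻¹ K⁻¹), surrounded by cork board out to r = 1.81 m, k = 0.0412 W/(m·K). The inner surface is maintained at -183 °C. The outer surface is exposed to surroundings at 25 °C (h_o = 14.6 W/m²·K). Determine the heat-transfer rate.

Series thermal resistances, inner to outer:
  R_aluminium = (1/1.14 − 1/1.18)/(4πk) = 0.02974/(4π·195) = 1.213×10^-5 K/W
  R_cork board = (1/1.18 − 1/1.81)/(4πk) = 0.2950/(4π·0.0412) = 0.5697 K/W
  R_conv,out = 1/(4πr²h) = 1/(4π·1.81²·14.6) = 0.001664 K/W
ΣR = 1.213×10^-5 + 0.5697 + 0.001664 = 0.5714 K/W
Q = ΔT/ΣR = (-183 °C − 25 °C)/0.5714 = -364 W
(Negative Q ⇒ heat flows inward; heat gain = 364 W.)

Q = 364 W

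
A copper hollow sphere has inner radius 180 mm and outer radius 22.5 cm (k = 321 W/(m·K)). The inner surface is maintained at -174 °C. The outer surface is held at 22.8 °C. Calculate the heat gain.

Q = 4πk·ΔT/(1/r₁ − 1/r₂) = 4π × 321 × 196.8 / (1/0.180 − 1/0.225) = 7.14×10^5 W

Q = 7.14×10^5 W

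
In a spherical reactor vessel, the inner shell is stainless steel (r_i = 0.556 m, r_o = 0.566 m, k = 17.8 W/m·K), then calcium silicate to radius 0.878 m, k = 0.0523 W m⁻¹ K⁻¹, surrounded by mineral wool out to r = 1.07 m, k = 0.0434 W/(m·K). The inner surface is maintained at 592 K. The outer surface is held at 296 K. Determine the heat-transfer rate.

Q = 223 W

Series thermal resistances, inner to outer:
  R_stainless steel = (1/0.556 − 1/0.566)/(4πk) = 0.03178/(4π·17.8) = 1.421×10^-4 K/W
  R_calcium silicate = (1/0.566 − 1/0.878)/(4πk) = 0.6278/(4π·0.0523) = 0.9553 K/W
  R_mineral wool = (1/0.878 − 1/1.07)/(4πk) = 0.2044/(4π·0.0434) = 0.3747 K/W
ΣR = 1.421×10^-4 + 0.9553 + 0.3747 = 1.330 K/W
Q = ΔT/ΣR = (592 K − 296 K)/1.330 = 223 W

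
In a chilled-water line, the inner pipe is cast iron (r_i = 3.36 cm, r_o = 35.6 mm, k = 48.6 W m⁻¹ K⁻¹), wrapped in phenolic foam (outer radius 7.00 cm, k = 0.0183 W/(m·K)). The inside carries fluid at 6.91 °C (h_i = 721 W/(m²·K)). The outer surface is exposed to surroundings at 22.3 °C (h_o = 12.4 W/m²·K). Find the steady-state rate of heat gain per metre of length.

Q' = 2.54 W/m

Treat each layer as a resistance in series:
  R'_conv,in = 1/(2πr h) = 1/(2π·0.0336·721) = 0.006570 m·K/W
  R'_cast iron = ln(0.0356/0.0336)/(2πk) = 0.05782/(2π·48.6) = 1.893×10^-4 m·K/W
  R'_phenolic foam = ln(0.0700/0.0356)/(2πk) = 0.6761/(2π·0.0183) = 5.880 m·K/W
  R'_conv,out = 1/(2πr h) = 1/(2π·0.0700·12.4) = 0.1834 m·K/W
ΣR = 0.006570 + 1.893×10^-4 + 5.880 + 0.1834 = 6.070 m·K/W
Q' = ΔT/ΣR = (6.91 °C − 22.3 °C)/6.070 = -2.54 W/m
(Negative Q' ⇒ heat flows inward; heat gain = 2.54 W/m.)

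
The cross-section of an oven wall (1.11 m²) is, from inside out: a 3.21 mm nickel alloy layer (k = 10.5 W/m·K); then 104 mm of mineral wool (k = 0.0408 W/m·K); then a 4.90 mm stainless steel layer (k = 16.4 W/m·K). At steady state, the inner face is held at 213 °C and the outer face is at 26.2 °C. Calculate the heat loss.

Series thermal resistances, inner to outer:
  R_nickel alloy = L/(kA) = 0.00321/(10.5·1.11) = 2.754×10^-4 K/W
  R_mineral wool = L/(kA) = 0.104/(0.0408·1.11) = 2.296 K/W
  R_stainless steel = L/(kA) = 0.00490/(16.4·1.11) = 2.692×10^-4 K/W
ΣR = 2.754×10^-4 + 2.296 + 2.692×10^-4 = 2.297 K/W
Q = ΔT/ΣR = (213 °C − 26.2 °C)/2.297 = 81.3 W

Q = 81.3 W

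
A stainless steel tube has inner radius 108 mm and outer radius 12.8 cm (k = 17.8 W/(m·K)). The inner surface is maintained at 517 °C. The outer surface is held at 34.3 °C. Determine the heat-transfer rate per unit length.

Q' = 2πk·ΔT/ln(r₂/r₁) = 2π × 17.8 × 482.7 / ln(0.128/0.108) = 3.18×10^5 W/m

Q' = 3.18×10^5 W/m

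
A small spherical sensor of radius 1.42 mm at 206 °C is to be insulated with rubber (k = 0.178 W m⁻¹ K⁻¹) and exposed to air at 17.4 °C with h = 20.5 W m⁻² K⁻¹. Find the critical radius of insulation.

For a sphere, r_cr = 2k_ins/h = 2·0.178/20.5 = 0.0174 m = 1.74 cm

r_cr = 1.74 cm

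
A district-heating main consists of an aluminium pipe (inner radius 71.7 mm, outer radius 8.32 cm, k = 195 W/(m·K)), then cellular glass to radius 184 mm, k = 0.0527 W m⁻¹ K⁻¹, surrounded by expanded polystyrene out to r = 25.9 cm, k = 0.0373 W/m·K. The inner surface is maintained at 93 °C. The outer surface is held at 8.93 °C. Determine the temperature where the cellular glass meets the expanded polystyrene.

T = 40.7 °C

Series thermal resistances, inner to outer:
  R'_aluminium = ln(0.0832/0.0717)/(2πk) = 0.1488/(2π·195) = 1.214×10^-4 m·K/W
  R'_cellular glass = ln(0.184/0.0832)/(2πk) = 0.7937/(2π·0.0527) = 2.397 m·K/W
  R'_expanded polystyrene = ln(0.259/0.184)/(2πk) = 0.3419/(2π·0.0373) = 1.459 m·K/W
ΣR = 1.214×10^-4 + 2.397 + 1.459 = 3.856 m·K/W
Q' = ΔT/ΣR = (93 °C − 8.93 °C)/3.856 = 21.80 W/m
From the inner boundary to the cellular glass/expanded polystyrene interface, ΣR_partial = 2.397 m·K/W.
T_interface = T_in − Q'·ΣR_partial = 93 °C − (21.80)(2.397) = 40.7 °C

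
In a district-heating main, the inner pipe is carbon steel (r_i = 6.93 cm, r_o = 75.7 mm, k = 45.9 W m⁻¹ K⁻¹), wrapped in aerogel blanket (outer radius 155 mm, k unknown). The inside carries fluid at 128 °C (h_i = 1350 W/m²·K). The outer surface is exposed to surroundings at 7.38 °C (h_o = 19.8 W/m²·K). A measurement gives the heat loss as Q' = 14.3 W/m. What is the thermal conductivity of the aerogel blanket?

ΣR = ΔT/Q' = |128 − 7.38|/14.3 = 8.435 m·K/W
Known resistances:
  R'_conv,in = 1/(2πr h) = 1/(2π·0.0693·1350) = 0.001701 m·K/W
  R'_carbon steel = ln(0.0757/0.0693)/(2πk) = 0.08833/(2π·45.9) = 3.063×10^-4 m·K/W
  R'_conv,out = 1/(2πr h) = 1/(2π·0.155·19.8) = 0.05186 m·K/W
R_aerogel blanket = ΣR − ΣR_known = 8.435 − 0.05387 = 8.381 m·K/W
ln(r₂/r₁)/(2πk) = 8.381 ⇒ k = 0.7166/(2π·8.381) = 0.0136 W/m·K

k = 0.0136 W/m·K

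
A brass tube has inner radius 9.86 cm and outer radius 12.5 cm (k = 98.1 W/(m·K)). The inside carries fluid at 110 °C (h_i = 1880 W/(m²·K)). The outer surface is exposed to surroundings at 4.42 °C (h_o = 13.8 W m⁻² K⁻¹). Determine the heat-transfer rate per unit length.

Resistance network (inner→outer):
  R'_conv,in = 1/(2πr h) = 1/(2π·0.0986·1880) = 8.586×10^-4 m·K/W
  R'_brass = ln(0.125/0.0986)/(2πk) = 0.2372/(2π·98.1) = 3.849×10^-4 m·K/W
  R'_conv,out = 1/(2πr h) = 1/(2π·0.125·13.8) = 0.09226 m·K/W
ΣR = 8.586×10^-4 + 3.849×10^-4 + 0.09226 = 0.09350 m·K/W
Q' = ΔT/ΣR = (110 °C − 4.42 °C)/0.09350 = 1130 W/m

Q' = 1130 W/m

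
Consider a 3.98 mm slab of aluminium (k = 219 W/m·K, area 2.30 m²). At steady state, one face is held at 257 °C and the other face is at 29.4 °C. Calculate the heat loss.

Q = kA·ΔT/L = 219 × 2.30 × |257 °C − 29.4 °C| / 0.00398 = 2.88×10^7 W

Q = 28800 kW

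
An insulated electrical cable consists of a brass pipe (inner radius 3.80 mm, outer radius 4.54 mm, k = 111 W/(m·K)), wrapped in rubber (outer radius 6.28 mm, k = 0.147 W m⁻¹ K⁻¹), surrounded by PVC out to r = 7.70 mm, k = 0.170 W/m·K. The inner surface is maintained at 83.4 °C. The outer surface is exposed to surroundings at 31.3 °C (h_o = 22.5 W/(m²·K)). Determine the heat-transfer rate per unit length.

Q' = 35.7 W/m

Treat each layer as a resistance in series:
  R'_brass = ln(0.00454/0.00380)/(2πk) = 0.1779/(2π·111) = 2.551×10^-4 m·K/W
  R'_rubber = ln(0.00628/0.00454)/(2πk) = 0.3244/(2π·0.147) = 0.3513 m·K/W
  R'_PVC = ln(0.00770/0.00628)/(2πk) = 0.2039/(2π·0.170) = 0.1908 m·K/W
  R'_conv,out = 1/(2πr h) = 1/(2π·0.00770·22.5) = 0.9186 m·K/W
ΣR = 2.551×10^-4 + 0.3513 + 0.1908 + 0.9186 = 1.461 m·K/W
Q' = ΔT/ΣR = (83.4 °C − 31.3 °C)/1.461 = 35.7 W/m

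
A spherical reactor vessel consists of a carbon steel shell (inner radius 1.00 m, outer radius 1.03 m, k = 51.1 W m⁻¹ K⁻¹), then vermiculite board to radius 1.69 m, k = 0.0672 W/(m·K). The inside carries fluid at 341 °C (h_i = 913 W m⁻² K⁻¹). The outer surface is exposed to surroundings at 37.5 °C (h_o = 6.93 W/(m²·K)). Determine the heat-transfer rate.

Q = 670 W

Resistance network (inner→outer):
  R_conv,in = 1/(4πr²h) = 1/(4π·1.00²·913) = 8.716×10^-5 K/W
  R_carbon steel = (1/1.00 − 1/1.03)/(4πk) = 0.02913/(4π·51.1) = 4.536×10^-5 K/W
  R_vermiculite board = (1/1.03 − 1/1.69)/(4πk) = 0.3792/(4π·0.0672) = 0.4490 K/W
  R_conv,out = 1/(4πr²h) = 1/(4π·1.69²·6.93) = 0.004021 K/W
ΣR = 8.716×10^-5 + 4.536×10^-5 + 0.4490 + 0.004021 = 0.4532 K/W
Q = ΔT/ΣR = (341 °C − 37.5 °C)/0.4532 = 670 W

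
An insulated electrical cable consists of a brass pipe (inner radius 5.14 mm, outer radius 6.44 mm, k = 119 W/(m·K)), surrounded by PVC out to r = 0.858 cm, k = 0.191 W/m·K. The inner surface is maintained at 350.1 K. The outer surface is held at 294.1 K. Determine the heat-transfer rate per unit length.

Series thermal resistances, inner to outer:
  R'_brass = ln(0.00644/0.00514)/(2πk) = 0.2255/(2π·119) = 3.016×10^-4 m·K/W
  R'_PVC = ln(0.00858/0.00644)/(2πk) = 0.2869/(2π·0.191) = 0.2391 m·K/W
ΣR = 3.016×10^-4 + 0.2391 = 0.2394 m·K/W
Q' = ΔT/ΣR = (350.1 K − 294.1 K)/0.2394 = 234 W/m

Q' = 234 W/m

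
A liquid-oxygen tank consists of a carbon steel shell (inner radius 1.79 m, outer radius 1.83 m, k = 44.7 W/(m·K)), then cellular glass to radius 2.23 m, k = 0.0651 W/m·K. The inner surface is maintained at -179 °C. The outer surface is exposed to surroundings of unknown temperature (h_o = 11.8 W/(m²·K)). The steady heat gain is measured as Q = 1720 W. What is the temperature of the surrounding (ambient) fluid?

Series resistances:
  R_carbon steel = (1/1.79 − 1/1.83)/(4πk) = 0.01221/(4π·44.7) = 2.174×10^-5 K/W
  R_cellular glass = (1/1.83 − 1/2.23)/(4πk) = 0.09802/(4π·0.0651) = 0.1198 K/W
  R_conv,out = 1/(4πr²h) = 1/(4π·2.23²·11.8) = 0.001356 K/W
ΣR = 0.1212 K/W
ΔT = Q·ΣR = 1720 × 0.1212 = 208.5 K
Heat flows inward, so T_out = T_in + ΔT = -179 + 208.5 = 29.5 °C

T_out = 29.5 °C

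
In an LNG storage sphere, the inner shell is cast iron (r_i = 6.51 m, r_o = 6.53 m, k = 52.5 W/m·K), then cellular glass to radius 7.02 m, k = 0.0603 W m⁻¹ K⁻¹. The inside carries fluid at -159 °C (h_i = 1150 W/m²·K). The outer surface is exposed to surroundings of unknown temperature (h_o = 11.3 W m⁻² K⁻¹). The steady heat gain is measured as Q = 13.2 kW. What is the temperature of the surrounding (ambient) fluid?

Sum the resistances:
  R_conv,in = 1/(4πr²h) = 1/(4π·6.51²·1150) = 1.633×10^-6 K/W
  R_cast iron = (1/6.51 − 1/6.53)/(4πk) = 4.705×10^-4/(4π·52.5) = 7.131×10^-7 K/W
  R_cellular glass = (1/6.53 − 1/7.02)/(4πk) = 0.01069/(4π·0.0603) = 0.01411 K/W
  R_conv,out = 1/(4πr²h) = 1/(4π·7.02²·11.3) = 1.429×10^-4 K/W
ΣR = 0.01425 K/W
ΔT = Q·ΣR = 13200 × 0.01425 = 188.1 K
Heat flows inward, so T_out = T_in + ΔT = -159 + 188.1 = 29.1 °C

T_out = 29.1 °C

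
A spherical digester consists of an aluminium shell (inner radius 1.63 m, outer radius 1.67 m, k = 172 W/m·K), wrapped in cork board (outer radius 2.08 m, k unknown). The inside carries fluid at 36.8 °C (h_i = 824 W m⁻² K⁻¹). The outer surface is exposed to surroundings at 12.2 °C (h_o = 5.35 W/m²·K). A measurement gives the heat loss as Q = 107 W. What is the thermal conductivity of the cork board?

k = 0.0415 W/m·K

ΣR = ΔT/Q = |36.8 − 12.2|/107 = 0.2299 K/W
Known resistances:
  R_conv,in = 1/(4πr²h) = 1/(4π·1.63²·824) = 3.635×10^-5 K/W
  R_aluminium = (1/1.63 − 1/1.67)/(4πk) = 0.01469/(4π·172) = 6.799×10^-6 K/W
  R_conv,out = 1/(4πr²h) = 1/(4π·2.08²·5.35) = 0.003438 K/W
R_cork board = ΣR − ΣR_known = 0.2299 − 0.003481 = 0.2264 K/W
(1/r₁−1/r₂)/(4πk) = 0.2264 ⇒ k = 0.1180/(4π·0.2264) = 0.0415 W/m·K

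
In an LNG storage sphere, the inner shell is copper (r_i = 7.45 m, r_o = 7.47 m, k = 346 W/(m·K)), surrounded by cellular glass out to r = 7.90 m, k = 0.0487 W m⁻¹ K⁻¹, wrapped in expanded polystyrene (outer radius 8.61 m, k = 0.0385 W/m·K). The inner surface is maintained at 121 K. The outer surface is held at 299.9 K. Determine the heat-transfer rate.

Series thermal resistances, inner to outer:
  R_copper = (1/7.45 − 1/7.47)/(4πk) = 3.594×10^-4/(4π·346) = 8.265×10^-8 K/W
  R_cellular glass = (1/7.47 − 1/7.90)/(4πk) = 0.007287/(4π·0.0487) = 0.01191 K/W
  R_expanded polystyrene = (1/7.90 − 1/8.61)/(4πk) = 0.01044/(4π·0.0385) = 0.02158 K/W
ΣR = 8.265×10^-8 + 0.01191 + 0.02158 = 0.03349 K/W
Q = ΔT/ΣR = (121 K − 299.9 K)/0.03349 = -5340 W
(Negative Q ⇒ heat flows inward; heat gain = 5340 W.)

Q = 5.34 kW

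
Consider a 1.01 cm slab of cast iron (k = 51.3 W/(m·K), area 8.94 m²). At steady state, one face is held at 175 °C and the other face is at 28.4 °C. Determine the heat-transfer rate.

Q = 6660 kW

Q = kA·ΔT/L = 51.3 × 8.94 × |175 °C − 28.4 °C| / 0.0101 = 6.66×10^6 W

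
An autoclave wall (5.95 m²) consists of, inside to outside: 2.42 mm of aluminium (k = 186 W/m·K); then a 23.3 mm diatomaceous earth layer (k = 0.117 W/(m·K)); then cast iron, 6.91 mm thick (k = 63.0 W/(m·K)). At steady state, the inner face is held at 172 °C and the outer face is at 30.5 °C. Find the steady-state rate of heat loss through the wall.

Resistance network (inner→outer):
  R_aluminium = L/(kA) = 0.00242/(186·5.95) = 2.187×10^-6 K/W
  R_diatomaceous earth = L/(kA) = 0.0233/(0.117·5.95) = 0.03347 K/W
  R_cast iron = L/(kA) = 0.00691/(63.0·5.95) = 1.843×10^-5 K/W
ΣR = 2.187×10^-6 + 0.03347 + 1.843×10^-5 = 0.03349 K/W
Q = ΔT/ΣR = (172 °C − 30.5 °C)/0.03349 = 4230 W

Q = 4230 W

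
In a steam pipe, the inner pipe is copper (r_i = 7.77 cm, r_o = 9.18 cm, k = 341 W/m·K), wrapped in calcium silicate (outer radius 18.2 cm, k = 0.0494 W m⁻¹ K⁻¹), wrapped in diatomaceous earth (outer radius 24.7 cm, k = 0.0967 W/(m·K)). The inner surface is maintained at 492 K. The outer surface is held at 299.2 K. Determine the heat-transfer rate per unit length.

Treat each layer as a resistance in series:
  R'_copper = ln(0.0918/0.0777)/(2πk) = 0.1668/(2π·341) = 7.783×10^-5 m·K/W
  R'_calcium silicate = ln(0.182/0.0918)/(2πk) = 0.6844/(2π·0.0494) = 2.205 m·K/W
  R'_diatomaceous earth = ln(0.247/0.182)/(2πk) = 0.3054/(2π·0.0967) = 0.5026 m·K/W
ΣR = 7.783×10^-5 + 2.205 + 0.5026 = 2.708 m·K/W
Q' = ΔT/ΣR = (492 K − 299.2 K)/2.708 = 71.2 W/m

Q' = 71.2 W/m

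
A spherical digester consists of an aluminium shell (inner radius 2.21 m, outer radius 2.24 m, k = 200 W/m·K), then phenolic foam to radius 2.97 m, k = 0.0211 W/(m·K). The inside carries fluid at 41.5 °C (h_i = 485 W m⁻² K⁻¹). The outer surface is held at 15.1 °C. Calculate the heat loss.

Treat each layer as a resistance in series:
  R_conv,in = 1/(4πr²h) = 1/(4π·2.21²·485) = 3.359×10^-5 K/W
  R_aluminium = (1/2.21 − 1/2.24)/(4πk) = 0.006060/(4π·200) = 2.411×10^-6 K/W
  R_phenolic foam = (1/2.24 − 1/2.97)/(4πk) = 0.1097/(4π·0.0211) = 0.4138 K/W
ΣR = 3.359×10^-5 + 2.411×10^-6 + 0.4138 = 0.4138 K/W
Q = ΔT/ΣR = (41.5 °C − 15.1 °C)/0.4138 = 63.8 W

Q = 63.8 W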